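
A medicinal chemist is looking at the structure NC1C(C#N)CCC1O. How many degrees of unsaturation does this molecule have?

Degree of unsaturation = (number of rings) + (number of π bonds).
Ring closures in the SMILES: 1.
π bonds: 1 triple bond (each 2 DoU) → 2 DoU from unsaturation.
Total DoU = 1 + 2 = 3.

3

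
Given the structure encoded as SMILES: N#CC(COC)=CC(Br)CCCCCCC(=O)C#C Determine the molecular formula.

Walk through each heavy atom and fill implicit hydrogens from standard valence (C 4, N 3, O 2, S 2, halogen 1):
  atom 1: N, bond orders sum to 3 (valence 3) → 0 H
  atom 2: C, bond orders sum to 4 (valence 4) → 0 H
  atom 3: C, bond orders sum to 4 (valence 4) → 0 H
  atom 4: C, bond orders sum to 2 (valence 4) → 2 H
  atom 5: O, bond orders sum to 2 (valence 2) → 0 H
  atom 6: C, bond orders sum to 1 (valence 4) → 3 H
  atom 7: C, bond orders sum to 3 (valence 4) → 1 H
  atom 8: C, bond orders sum to 3 (valence 4) → 1 H
  atom 9: Br (halogen, monovalent) → 0 H
  atom 10: C, bond orders sum to 2 (valence 4) → 2 H
  atom 11: C, bond orders sum to 2 (valence 4) → 2 H
  atom 12: C, bond orders sum to 2 (valence 4) → 2 H
  atom 13: C, bond orders sum to 2 (valence 4) → 2 H
  atom 14: C, bond orders sum to 2 (valence 4) → 2 H
  atom 15: C, bond orders sum to 2 (valence 4) → 2 H
  atom 16: C, bond orders sum to 4 (valence 4) → 0 H
  atom 17: O, bond orders sum to 2 (valence 2) → 0 H
  atom 18: C, bond orders sum to 4 (valence 4) → 0 H
  atom 19: C, bond orders sum to 3 (valence 4) → 1 H
Totals → C:15, H:20, Br:1, N:1, O:2.
In Hill order: C15H20BrNO2.

C15H20BrNO2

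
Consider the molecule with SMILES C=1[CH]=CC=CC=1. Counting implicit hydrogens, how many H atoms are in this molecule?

Walk through each heavy atom and fill implicit hydrogens from standard valence (C 4, N 3, O 2, S 2, halogen 1):
  atom 1: C, bond orders sum to 3 (valence 4) → 1 H
  atom 2: C with explicit H count 1
  atom 3: C, bond orders sum to 3 (valence 4) → 1 H
  atom 4: C, bond orders sum to 3 (valence 4) → 1 H
  atom 5: C, bond orders sum to 3 (valence 4) → 1 H
  atom 6: C, bond orders sum to 3 (valence 4) → 1 H
Total hydrogens: 6.

6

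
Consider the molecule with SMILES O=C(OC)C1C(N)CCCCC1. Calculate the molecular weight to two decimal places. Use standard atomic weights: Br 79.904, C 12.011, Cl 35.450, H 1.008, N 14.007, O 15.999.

171.24 g/mol

First, the molecular formula is C9H17NO2 (counting implicit H from valence).
  C: 9 × 12.011 = 108.099
  H: 17 × 1.008 = 17.136
  N: 1 × 14.007 = 14.007
  O: 2 × 15.999 = 31.998
Sum: 9×12.011 + 17×1.008 + 1×14.007 + 2×15.999 = 171.240 → 171.24 g/mol.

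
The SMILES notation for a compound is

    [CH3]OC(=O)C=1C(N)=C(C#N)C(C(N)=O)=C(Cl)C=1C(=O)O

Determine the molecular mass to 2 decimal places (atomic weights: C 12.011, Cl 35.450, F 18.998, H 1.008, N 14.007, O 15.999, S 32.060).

297.65 g/mol

First, the molecular formula is C11H8ClN3O5 (counting implicit H from valence).
  C: 11 × 12.011 = 132.121
  Cl: 1 × 35.450 = 35.450
  H: 8 × 1.008 = 8.064
  N: 3 × 14.007 = 42.021
  O: 5 × 15.999 = 79.995
Sum: 11×12.011 + 1×35.450 + 8×1.008 + 3×14.007 + 5×15.999 = 297.651 → 297.65 g/mol.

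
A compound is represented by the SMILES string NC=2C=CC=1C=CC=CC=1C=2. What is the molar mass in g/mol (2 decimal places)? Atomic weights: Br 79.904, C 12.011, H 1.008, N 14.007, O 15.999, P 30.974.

First, the molecular formula is C10H9N (counting implicit H from valence).
  C: 10 × 12.011 = 120.110
  H: 9 × 1.008 = 9.072
  N: 1 × 14.007 = 14.007
Sum: 10×12.011 + 9×1.008 + 1×14.007 = 143.189 → 143.19 g/mol.

143.19 g/mol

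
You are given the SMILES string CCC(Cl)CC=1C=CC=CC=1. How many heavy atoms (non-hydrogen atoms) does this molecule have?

11

Every atom symbol written in the SMILES (organic subset) is one heavy atom; implicit H are not written.
Heavy atoms by element → C:10, Cl:1.
Total: 11.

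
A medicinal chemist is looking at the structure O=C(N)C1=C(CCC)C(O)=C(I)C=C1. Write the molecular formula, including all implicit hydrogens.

C10H12INO2

Walk through each heavy atom and fill implicit hydrogens from standard valence (C 4, N 3, O 2, S 2, halogen 1):
  atom 1: O, bond orders sum to 2 (valence 2) → 0 H
  atom 2: C, bond orders sum to 4 (valence 4) → 0 H
  atom 3: N, bond orders sum to 1 (valence 3) → 2 H
  atom 4: C, bond orders sum to 4 (valence 4) → 0 H
  atom 5: C, bond orders sum to 4 (valence 4) → 0 H
  atom 6: C, bond orders sum to 2 (valence 4) → 2 H
  atom 7: C, bond orders sum to 2 (valence 4) → 2 H
  atom 8: C, bond orders sum to 1 (valence 4) → 3 H
  atom 9: C, bond orders sum to 4 (valence 4) → 0 H
  atom 10: O, bond orders sum to 1 (valence 2) → 1 H
  atom 11: C, bond orders sum to 4 (valence 4) → 0 H
  atom 12: I (halogen, monovalent) → 0 H
  atom 13: C, bond orders sum to 3 (valence 4) → 1 H
  atom 14: C, bond orders sum to 3 (valence 4) → 1 H
Totals → C:10, H:12, I:1, N:1, O:2.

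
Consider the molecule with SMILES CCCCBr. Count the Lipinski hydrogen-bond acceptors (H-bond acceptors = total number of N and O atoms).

0

N atoms: 0; O atoms: 0.
Lipinski HBA = 0 + 0 = 0.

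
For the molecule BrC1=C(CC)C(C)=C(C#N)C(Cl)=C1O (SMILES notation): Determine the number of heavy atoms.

14

Every atom symbol written in the SMILES (organic subset) is one heavy atom; implicit H are not written.
Heavy atoms by element → Br:1, C:10, Cl:1, N:1, O:1.
Total: 14.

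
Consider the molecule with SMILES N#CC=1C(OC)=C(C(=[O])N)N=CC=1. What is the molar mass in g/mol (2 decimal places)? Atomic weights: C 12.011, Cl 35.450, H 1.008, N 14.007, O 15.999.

First, the molecular formula is C8H7N3O2 (counting implicit H from valence).
  C: 8 × 12.011 = 96.088
  H: 7 × 1.008 = 7.056
  N: 3 × 14.007 = 42.021
  O: 2 × 15.999 = 31.998
Sum: 8×12.011 + 7×1.008 + 3×14.007 + 2×15.999 = 177.163 → 177.16 g/mol.

177.16 g/mol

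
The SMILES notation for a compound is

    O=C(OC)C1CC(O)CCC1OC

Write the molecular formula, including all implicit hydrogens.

C9H16O4

Walk through each heavy atom and fill implicit hydrogens from standard valence (C 4, N 3, O 2, S 2, halogen 1):
  atom 1: O, bond orders sum to 2 (valence 2) → 0 H
  atom 2: C, bond orders sum to 4 (valence 4) → 0 H
  atom 3: O, bond orders sum to 2 (valence 2) → 0 H
  atom 4: C, bond orders sum to 1 (valence 4) → 3 H
  atom 5: C, bond orders sum to 3 (valence 4) → 1 H
  atom 6: C, bond orders sum to 2 (valence 4) → 2 H
  atom 7: C, bond orders sum to 3 (valence 4) → 1 H
  atom 8: O, bond orders sum to 1 (valence 2) → 1 H
  atom 9: C, bond orders sum to 2 (valence 4) → 2 H
  atom 10: C, bond orders sum to 2 (valence 4) → 2 H
  atom 11: C, bond orders sum to 3 (valence 4) → 1 H
  atom 12: O, bond orders sum to 2 (valence 2) → 0 H
  atom 13: C, bond orders sum to 1 (valence 4) → 3 H
Totals → C:9, H:16, O:4.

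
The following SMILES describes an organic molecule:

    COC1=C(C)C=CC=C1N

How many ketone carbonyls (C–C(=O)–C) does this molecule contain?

Scan the SMILES for the ketone motif — none present.
Groups that are present: 1 ether, 1 primary amine.

0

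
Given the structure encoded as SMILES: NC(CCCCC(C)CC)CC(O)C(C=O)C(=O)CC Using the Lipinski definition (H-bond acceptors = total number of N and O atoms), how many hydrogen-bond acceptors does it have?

4

N atoms: 1; O atoms: 3.
Lipinski HBA = 1 + 3 = 4.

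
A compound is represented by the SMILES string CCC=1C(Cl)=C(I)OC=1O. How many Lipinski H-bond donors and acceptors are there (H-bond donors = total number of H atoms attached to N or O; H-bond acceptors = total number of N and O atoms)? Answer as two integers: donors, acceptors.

1, 2

Donors: find every N or O and count the H atoms it carries.
  atom 8 (O): bond orders sum to 2 → 0 H
  atom 10 (O): bond orders sum to 1 → 1 H
Lipinski HBD = 1.
Acceptors: N atoms = 0, O atoms = 2 → HBA = 2.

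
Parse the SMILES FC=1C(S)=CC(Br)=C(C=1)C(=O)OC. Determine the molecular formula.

C8H6BrFO2S

Walk through each heavy atom and fill implicit hydrogens from standard valence (C 4, N 3, O 2, S 2, halogen 1):
  atom 1: F (halogen, monovalent) → 0 H
  atom 2: C, bond orders sum to 4 (valence 4) → 0 H
  atom 3: C, bond orders sum to 4 (valence 4) → 0 H
  atom 4: S, bond orders sum to 1 (valence 2) → 1 H
  atom 5: C, bond orders sum to 3 (valence 4) → 1 H
  atom 6: C, bond orders sum to 4 (valence 4) → 0 H
  atom 7: Br (halogen, monovalent) → 0 H
  atom 8: C, bond orders sum to 4 (valence 4) → 0 H
  atom 9: C, bond orders sum to 3 (valence 4) → 1 H
  atom 10: C, bond orders sum to 4 (valence 4) → 0 H
  atom 11: O, bond orders sum to 2 (valence 2) → 0 H
  atom 12: O, bond orders sum to 2 (valence 2) → 0 H
  atom 13: C, bond orders sum to 1 (valence 4) → 3 H
Totals → C:8, H:6, Br:1, F:1, O:2, S:1.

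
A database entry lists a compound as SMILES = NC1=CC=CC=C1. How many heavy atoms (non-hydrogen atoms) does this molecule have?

7

Every atom symbol written in the SMILES (organic subset) is one heavy atom; implicit H are not written.
Heavy atoms by element → C:6, N:1.
Total: 7.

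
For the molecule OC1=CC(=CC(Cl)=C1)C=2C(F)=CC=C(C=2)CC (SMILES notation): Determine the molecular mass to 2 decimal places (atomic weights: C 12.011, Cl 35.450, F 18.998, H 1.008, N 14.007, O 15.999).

250.70 g/mol

First, the molecular formula is C14H12ClFO (counting implicit H from valence).
  C: 14 × 12.011 = 168.154
  Cl: 1 × 35.450 = 35.450
  F: 1 × 18.998 = 18.998
  H: 12 × 1.008 = 12.096
  O: 1 × 15.999 = 15.999
Sum: 14×12.011 + 1×35.450 + 1×18.998 + 12×1.008 + 1×15.999 = 250.697 → 250.70 g/mol.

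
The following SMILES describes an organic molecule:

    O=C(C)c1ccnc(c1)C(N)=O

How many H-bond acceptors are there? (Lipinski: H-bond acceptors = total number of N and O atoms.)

N atoms: 2; O atoms: 2.
Lipinski HBA = 2 + 2 = 4.

4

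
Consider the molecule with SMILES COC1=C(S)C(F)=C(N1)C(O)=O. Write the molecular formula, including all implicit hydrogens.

Walk through each heavy atom and fill implicit hydrogens from standard valence (C 4, N 3, O 2, S 2, halogen 1):
  atom 1: C, bond orders sum to 1 (valence 4) → 3 H
  atom 2: O, bond orders sum to 2 (valence 2) → 0 H
  atom 3: C, bond orders sum to 4 (valence 4) → 0 H
  atom 4: C, bond orders sum to 4 (valence 4) → 0 H
  atom 5: S, bond orders sum to 1 (valence 2) → 1 H
  atom 6: C, bond orders sum to 4 (valence 4) → 0 H
  atom 7: F (halogen, monovalent) → 0 H
  atom 8: C, bond orders sum to 4 (valence 4) → 0 H
  atom 9: N, bond orders sum to 2 (valence 3) → 1 H
  atom 10: C, bond orders sum to 4 (valence 4) → 0 H
  atom 11: O, bond orders sum to 1 (valence 2) → 1 H
  atom 12: O, bond orders sum to 2 (valence 2) → 0 H
Totals → C:6, H:6, F:1, N:1, O:3, S:1.
In Hill order: C6H6FNO3S.

C6H6FNO3S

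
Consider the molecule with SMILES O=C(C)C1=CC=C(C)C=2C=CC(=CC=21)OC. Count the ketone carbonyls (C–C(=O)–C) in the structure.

1

The ketone motif appears at heavy-atom position 2 in the SMILES.
Other groups present: 1 ether.
Ketone count: 1.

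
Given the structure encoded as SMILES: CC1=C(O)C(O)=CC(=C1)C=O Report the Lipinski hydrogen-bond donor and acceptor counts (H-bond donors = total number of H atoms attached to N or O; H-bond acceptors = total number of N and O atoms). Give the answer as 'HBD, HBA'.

2, 3

Donors: find every N or O and count the H atoms it carries.
  atom 4 (O): bond orders sum to 1 → 1 H
  atom 6 (O): bond orders sum to 1 → 1 H
  atom 11 (O): bond orders sum to 2 → 0 H
Lipinski HBD = 2.
Acceptors: N atoms = 0, O atoms = 3 → HBA = 3.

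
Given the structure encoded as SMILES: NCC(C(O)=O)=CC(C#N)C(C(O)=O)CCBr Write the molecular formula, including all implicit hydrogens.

C10H13BrN2O4

Walk through each heavy atom and fill implicit hydrogens from standard valence (C 4, N 3, O 2, S 2, halogen 1):
  atom 1: N, bond orders sum to 1 (valence 3) → 2 H
  atom 2: C, bond orders sum to 2 (valence 4) → 2 H
  atom 3: C, bond orders sum to 4 (valence 4) → 0 H
  atom 4: C, bond orders sum to 4 (valence 4) → 0 H
  atom 5: O, bond orders sum to 1 (valence 2) → 1 H
  atom 6: O, bond orders sum to 2 (valence 2) → 0 H
  atom 7: C, bond orders sum to 3 (valence 4) → 1 H
  atom 8: C, bond orders sum to 3 (valence 4) → 1 H
  atom 9: C, bond orders sum to 4 (valence 4) → 0 H
  atom 10: N, bond orders sum to 3 (valence 3) → 0 H
  atom 11: C, bond orders sum to 3 (valence 4) → 1 H
  atom 12: C, bond orders sum to 4 (valence 4) → 0 H
  atom 13: O, bond orders sum to 1 (valence 2) → 1 H
  atom 14: O, bond orders sum to 2 (valence 2) → 0 H
  atom 15: C, bond orders sum to 2 (valence 4) → 2 H
  atom 16: C, bond orders sum to 2 (valence 4) → 2 H
  atom 17: Br (halogen, monovalent) → 0 H
Totals → C:10, H:13, Br:1, N:2, O:4.
In Hill order: C10H13BrN2O4.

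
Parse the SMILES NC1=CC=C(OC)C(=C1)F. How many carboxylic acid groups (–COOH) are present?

0

Scan the SMILES for the carboxylic acid motif — none present.
Groups that are present: 1 ether, 1 primary amine.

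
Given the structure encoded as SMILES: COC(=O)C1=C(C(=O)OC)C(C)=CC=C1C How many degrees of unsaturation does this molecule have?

6

Degree of unsaturation = (number of rings) + (number of π bonds).
Ring closures in the SMILES: 1.
π bonds: 5 double bonds (each 1 DoU) → 5 DoU from unsaturation.
Total DoU = 1 + 5 = 6.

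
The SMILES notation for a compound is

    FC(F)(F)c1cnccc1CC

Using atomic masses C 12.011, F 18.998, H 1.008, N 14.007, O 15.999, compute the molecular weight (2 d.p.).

175.15 g/mol

First, the molecular formula is C8H8F3N (counting implicit H from valence).
  C: 8 × 12.011 = 96.088
  F: 3 × 18.998 = 56.994
  H: 8 × 1.008 = 8.064
  N: 1 × 14.007 = 14.007
Sum: 8×12.011 + 3×18.998 + 8×1.008 + 1×14.007 = 175.153 → 175.15 g/mol.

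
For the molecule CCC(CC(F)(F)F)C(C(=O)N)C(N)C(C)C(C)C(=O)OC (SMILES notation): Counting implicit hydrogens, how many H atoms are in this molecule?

25

Walk through each heavy atom and fill implicit hydrogens from standard valence (C 4, N 3, O 2, S 2, halogen 1):
  atom 1: C, bond orders sum to 1 (valence 4) → 3 H
  atom 2: C, bond orders sum to 2 (valence 4) → 2 H
  atom 3: C, bond orders sum to 3 (valence 4) → 1 H
  atom 4: C, bond orders sum to 2 (valence 4) → 2 H
  atom 5: C, bond orders sum to 4 (valence 4) → 0 H
  atom 6: F (halogen, monovalent) → 0 H
  atom 7: F (halogen, monovalent) → 0 H
  atom 8: F (halogen, monovalent) → 0 H
  atom 9: C, bond orders sum to 3 (valence 4) → 1 H
  atom 10: C, bond orders sum to 4 (valence 4) → 0 H
  atom 11: O, bond orders sum to 2 (valence 2) → 0 H
  atom 12: N, bond orders sum to 1 (valence 3) → 2 H
  atom 13: C, bond orders sum to 3 (valence 4) → 1 H
  atom 14: N, bond orders sum to 1 (valence 3) → 2 H
  atom 15: C, bond orders sum to 3 (valence 4) → 1 H
  atom 16: C, bond orders sum to 1 (valence 4) → 3 H
  atom 17: C, bond orders sum to 3 (valence 4) → 1 H
  atom 18: C, bond orders sum to 1 (valence 4) → 3 H
  atom 19: C, bond orders sum to 4 (valence 4) → 0 H
  atom 20: O, bond orders sum to 2 (valence 2) → 0 H
  atom 21: O, bond orders sum to 2 (valence 2) → 0 H
  atom 22: C, bond orders sum to 1 (valence 4) → 3 H
Total hydrogens: 25.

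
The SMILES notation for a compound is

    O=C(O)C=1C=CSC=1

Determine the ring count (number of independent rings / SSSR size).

In SMILES, each pair of matching ring-closure digits denotes one ring-closing bond; the number of such bonds equals the number of independent rings.
Ring-closure bonds here: 1.

1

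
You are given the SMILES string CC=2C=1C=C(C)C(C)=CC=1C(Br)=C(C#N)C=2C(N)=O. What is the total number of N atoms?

2

Scan the SMILES for N atoms (remember two-letter symbols like Cl and Br are single atoms).
Nitrogen count: 2.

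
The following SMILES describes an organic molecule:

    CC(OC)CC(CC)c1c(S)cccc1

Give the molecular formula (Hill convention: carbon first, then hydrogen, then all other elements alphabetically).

C13H20OS

Walk through each heavy atom and fill implicit hydrogens from standard valence (C 4, N 3, O 2, S 2, halogen 1); for lowercase aromatic atoms, an aromatic c carries 1 H when it has two neighbours and 0 H with three, and aromatic n carries 0 H:
  atom 1: C, bond orders sum to 1 (valence 4) → 3 H
  atom 2: C, bond orders sum to 3 (valence 4) → 1 H
  atom 3: O, bond orders sum to 2 (valence 2) → 0 H
  atom 4: C, bond orders sum to 1 (valence 4) → 3 H
  atom 5: C, bond orders sum to 2 (valence 4) → 2 H
  atom 6: C, bond orders sum to 3 (valence 4) → 1 H
  atom 7: C, bond orders sum to 2 (valence 4) → 2 H
  atom 8: C, bond orders sum to 1 (valence 4) → 3 H
  atom 9: aromatic c, 3 neighbours → 0 H
  atom 10: aromatic c, 3 neighbours → 0 H
  atom 11: S, bond orders sum to 1 (valence 2) → 1 H
  atom 12: aromatic c, 2 neighbours → 1 H
  atom 13: aromatic c, 2 neighbours → 1 H
  atom 14: aromatic c, 2 neighbours → 1 H
  atom 15: aromatic c, 2 neighbours → 1 H
Totals → C:13, H:20, O:1, S:1.
In Hill order: C13H20OS.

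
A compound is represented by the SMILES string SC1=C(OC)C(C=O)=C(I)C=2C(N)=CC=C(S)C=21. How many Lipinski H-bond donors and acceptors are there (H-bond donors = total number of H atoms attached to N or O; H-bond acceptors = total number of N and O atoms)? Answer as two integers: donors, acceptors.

2, 3

Donors: find every N or O and count the H atoms it carries.
  atom 4 (O): bond orders sum to 2 → 0 H
  atom 8 (O): bond orders sum to 2 → 0 H
  atom 13 (N): bond orders sum to 1 → 2 H
Lipinski HBD = 2.
Acceptors: N atoms = 1, O atoms = 2 → HBA = 3.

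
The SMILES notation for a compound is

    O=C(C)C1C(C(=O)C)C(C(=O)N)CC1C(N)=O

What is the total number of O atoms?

4

Scan the SMILES for O atoms (remember two-letter symbols like Cl and Br are single atoms).
Oxygen count: 4.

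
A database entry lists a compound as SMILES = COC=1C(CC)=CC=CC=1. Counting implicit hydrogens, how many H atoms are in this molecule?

12

Walk through each heavy atom and fill implicit hydrogens from standard valence (C 4, N 3, O 2, S 2, halogen 1):
  atom 1: C, bond orders sum to 1 (valence 4) → 3 H
  atom 2: O, bond orders sum to 2 (valence 2) → 0 H
  atom 3: C, bond orders sum to 4 (valence 4) → 0 H
  atom 4: C, bond orders sum to 4 (valence 4) → 0 H
  atom 5: C, bond orders sum to 2 (valence 4) → 2 H
  atom 6: C, bond orders sum to 1 (valence 4) → 3 H
  atom 7: C, bond orders sum to 3 (valence 4) → 1 H
  atom 8: C, bond orders sum to 3 (valence 4) → 1 H
  atom 9: C, bond orders sum to 3 (valence 4) → 1 H
  atom 10: C, bond orders sum to 3 (valence 4) → 1 H
Total hydrogens: 12.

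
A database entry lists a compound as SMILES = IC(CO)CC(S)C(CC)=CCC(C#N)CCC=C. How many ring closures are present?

0

In SMILES, each pair of matching ring-closure digits denotes one ring-closing bond; the number of such bonds equals the number of independent rings.
Ring-closure bonds here: 0.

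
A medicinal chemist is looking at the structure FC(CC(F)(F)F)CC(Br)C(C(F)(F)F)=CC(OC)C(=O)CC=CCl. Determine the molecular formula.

Walk through each heavy atom and fill implicit hydrogens from standard valence (C 4, N 3, O 2, S 2, halogen 1):
  atom 1: F (halogen, monovalent) → 0 H
  atom 2: C, bond orders sum to 3 (valence 4) → 1 H
  atom 3: C, bond orders sum to 2 (valence 4) → 2 H
  atom 4: C, bond orders sum to 4 (valence 4) → 0 H
  atom 5: F (halogen, monovalent) → 0 H
  atom 6: F (halogen, monovalent) → 0 H
  atom 7: F (halogen, monovalent) → 0 H
  atom 8: C, bond orders sum to 2 (valence 4) → 2 H
  atom 9: C, bond orders sum to 3 (valence 4) → 1 H
  atom 10: Br (halogen, monovalent) → 0 H
  atom 11: C, bond orders sum to 4 (valence 4) → 0 H
  atom 12: C, bond orders sum to 4 (valence 4) → 0 H
  atom 13: F (halogen, monovalent) → 0 H
  atom 14: F (halogen, monovalent) → 0 H
  atom 15: F (halogen, monovalent) → 0 H
  atom 16: C, bond orders sum to 3 (valence 4) → 1 H
  atom 17: C, bond orders sum to 3 (valence 4) → 1 H
  atom 18: O, bond orders sum to 2 (valence 2) → 0 H
  atom 19: C, bond orders sum to 1 (valence 4) → 3 H
  atom 20: C, bond orders sum to 4 (valence 4) → 0 H
  atom 21: O, bond orders sum to 2 (valence 2) → 0 H
  atom 22: C, bond orders sum to 2 (valence 4) → 2 H
  atom 23: C, bond orders sum to 3 (valence 4) → 1 H
  atom 24: C, bond orders sum to 3 (valence 4) → 1 H
  atom 25: Cl (halogen, monovalent) → 0 H
Totals → C:14, H:15, Br:1, Cl:1, F:7, O:2.

C14H15BrClF7O2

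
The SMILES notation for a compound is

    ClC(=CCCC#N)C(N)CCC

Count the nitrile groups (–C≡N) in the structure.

1

The nitrile motif appears at heavy-atom position 6 in the SMILES.
Other groups present: 1 alkene, 1 primary amine.
Nitrile count: 1.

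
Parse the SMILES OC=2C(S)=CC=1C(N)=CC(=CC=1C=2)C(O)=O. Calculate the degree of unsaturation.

Molecular formula: C11H9NO3S.
DoU = (2C + 2 + N − H − X) / 2, where X is the halogen count and O/S are ignored.
    = (2·11 + 2 + 1 − 9 − 0) / 2 = 16 / 2 = 8.

8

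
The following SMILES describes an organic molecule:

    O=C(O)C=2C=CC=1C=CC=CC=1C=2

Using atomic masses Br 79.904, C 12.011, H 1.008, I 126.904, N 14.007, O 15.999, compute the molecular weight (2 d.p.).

172.18 g/mol

First, the molecular formula is C11H8O2 (counting implicit H from valence).
  C: 11 × 12.011 = 132.121
  H: 8 × 1.008 = 8.064
  O: 2 × 15.999 = 31.998
Sum: 11×12.011 + 8×1.008 + 2×15.999 = 172.183 → 172.18 g/mol.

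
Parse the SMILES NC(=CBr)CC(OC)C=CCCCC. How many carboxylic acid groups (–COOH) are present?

0

Scan the SMILES for the carboxylic acid motif — none present.
Groups that are present: 2 alkene, 1 ether, 1 primary amine.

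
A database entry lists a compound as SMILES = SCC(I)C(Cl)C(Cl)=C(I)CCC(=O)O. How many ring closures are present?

In SMILES, each pair of matching ring-closure digits denotes one ring-closing bond; the number of such bonds equals the number of independent rings.
Ring-closure bonds here: 0.

0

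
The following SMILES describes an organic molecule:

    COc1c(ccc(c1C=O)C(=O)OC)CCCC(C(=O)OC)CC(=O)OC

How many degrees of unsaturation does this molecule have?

8

Molecular formula: C19H24O8.
DoU = (2C + 2 + N − H − X) / 2, where X is the halogen count and O/S are ignored.
    = (2·19 + 2 + 0 − 24 − 0) / 2 = 16 / 2 = 8.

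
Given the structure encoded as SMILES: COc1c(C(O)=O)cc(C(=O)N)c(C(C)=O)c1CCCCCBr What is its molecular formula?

C16H20BrNO5

Walk through each heavy atom and fill implicit hydrogens from standard valence (C 4, N 3, O 2, S 2, halogen 1); for lowercase aromatic atoms, an aromatic c carries 1 H when it has two neighbours and 0 H with three, and aromatic n carries 0 H:
  atom 1: C, bond orders sum to 1 (valence 4) → 3 H
  atom 2: O, bond orders sum to 2 (valence 2) → 0 H
  atom 3: aromatic c, 3 neighbours → 0 H
  atom 4: aromatic c, 3 neighbours → 0 H
  atom 5: C, bond orders sum to 4 (valence 4) → 0 H
  atom 6: O, bond orders sum to 1 (valence 2) → 1 H
  atom 7: O, bond orders sum to 2 (valence 2) → 0 H
  atom 8: aromatic c, 2 neighbours → 1 H
  atom 9: aromatic c, 3 neighbours → 0 H
  atom 10: C, bond orders sum to 4 (valence 4) → 0 H
  atom 11: O, bond orders sum to 2 (valence 2) → 0 H
  atom 12: N, bond orders sum to 1 (valence 3) → 2 H
  atom 13: aromatic c, 3 neighbours → 0 H
  atom 14: C, bond orders sum to 4 (valence 4) → 0 H
  atom 15: C, bond orders sum to 1 (valence 4) → 3 H
  atom 16: O, bond orders sum to 2 (valence 2) → 0 H
  atom 17: aromatic c, 3 neighbours → 0 H
  atom 18: C, bond orders sum to 2 (valence 4) → 2 H
  atom 19: C, bond orders sum to 2 (valence 4) → 2 H
  atom 20: C, bond orders sum to 2 (valence 4) → 2 H
  atom 21: C, bond orders sum to 2 (valence 4) → 2 H
  atom 22: C, bond orders sum to 2 (valence 4) → 2 H
  atom 23: Br (halogen, monovalent) → 0 H
Totals → C:16, H:20, Br:1, N:1, O:5.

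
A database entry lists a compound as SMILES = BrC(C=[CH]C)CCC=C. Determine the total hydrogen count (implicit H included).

13

Walk through each heavy atom and fill implicit hydrogens from standard valence (C 4, N 3, O 2, S 2, halogen 1):
  atom 1: Br (halogen, monovalent) → 0 H
  atom 2: C, bond orders sum to 3 (valence 4) → 1 H
  atom 3: C, bond orders sum to 3 (valence 4) → 1 H
  atom 4: C with explicit H count 1
  atom 5: C, bond orders sum to 1 (valence 4) → 3 H
  atom 6: C, bond orders sum to 2 (valence 4) → 2 H
  atom 7: C, bond orders sum to 2 (valence 4) → 2 H
  atom 8: C, bond orders sum to 3 (valence 4) → 1 H
  atom 9: C, bond orders sum to 2 (valence 4) → 2 H
Total hydrogens: 13.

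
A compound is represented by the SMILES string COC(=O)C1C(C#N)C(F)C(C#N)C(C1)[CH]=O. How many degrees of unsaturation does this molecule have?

Degree of unsaturation = (number of rings) + (number of π bonds).
Ring closures in the SMILES: 1.
π bonds: 2 double bonds (each 1 DoU), 2 triple bonds (each 2 DoU) → 6 DoU from unsaturation.
Total DoU = 1 + 6 = 7.

7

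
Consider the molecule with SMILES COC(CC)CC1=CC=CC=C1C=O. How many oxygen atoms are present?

2

Scan the SMILES for O atoms (remember two-letter symbols like Cl and Br are single atoms).
Oxygen count: 2.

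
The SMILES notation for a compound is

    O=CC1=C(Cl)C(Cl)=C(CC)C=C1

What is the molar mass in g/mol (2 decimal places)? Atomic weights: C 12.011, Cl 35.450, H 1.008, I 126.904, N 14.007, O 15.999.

203.06 g/mol

First, the molecular formula is C9H8Cl2O (counting implicit H from valence).
  C: 9 × 12.011 = 108.099
  Cl: 2 × 35.450 = 70.900
  H: 8 × 1.008 = 8.064
  O: 1 × 15.999 = 15.999
Sum: 9×12.011 + 2×35.450 + 8×1.008 + 1×15.999 = 203.062 → 203.06 g/mol.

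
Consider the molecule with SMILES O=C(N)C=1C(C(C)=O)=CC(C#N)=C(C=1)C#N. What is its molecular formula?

Walk through each heavy atom and fill implicit hydrogens from standard valence (C 4, N 3, O 2, S 2, halogen 1):
  atom 1: O, bond orders sum to 2 (valence 2) → 0 H
  atom 2: C, bond orders sum to 4 (valence 4) → 0 H
  atom 3: N, bond orders sum to 1 (valence 3) → 2 H
  atom 4: C, bond orders sum to 4 (valence 4) → 0 H
  atom 5: C, bond orders sum to 4 (valence 4) → 0 H
  atom 6: C, bond orders sum to 4 (valence 4) → 0 H
  atom 7: C, bond orders sum to 1 (valence 4) → 3 H
  atom 8: O, bond orders sum to 2 (valence 2) → 0 H
  atom 9: C, bond orders sum to 3 (valence 4) → 1 H
  atom 10: C, bond orders sum to 4 (valence 4) → 0 H
  atom 11: C, bond orders sum to 4 (valence 4) → 0 H
  atom 12: N, bond orders sum to 3 (valence 3) → 0 H
  atom 13: C, bond orders sum to 4 (valence 4) → 0 H
  atom 14: C, bond orders sum to 3 (valence 4) → 1 H
  atom 15: C, bond orders sum to 4 (valence 4) → 0 H
  atom 16: N, bond orders sum to 3 (valence 3) → 0 H
Totals → C:11, H:7, N:3, O:2.
In Hill order: C11H7N3O2.

C11H7N3O2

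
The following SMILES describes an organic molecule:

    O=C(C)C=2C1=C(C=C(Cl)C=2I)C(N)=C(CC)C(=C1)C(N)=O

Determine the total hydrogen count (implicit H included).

Walk through each heavy atom and fill implicit hydrogens from standard valence (C 4, N 3, O 2, S 2, halogen 1):
  atom 1: O, bond orders sum to 2 (valence 2) → 0 H
  atom 2: C, bond orders sum to 4 (valence 4) → 0 H
  atom 3: C, bond orders sum to 1 (valence 4) → 3 H
  atom 4: C, bond orders sum to 4 (valence 4) → 0 H
  atom 5: C, bond orders sum to 4 (valence 4) → 0 H
  atom 6: C, bond orders sum to 4 (valence 4) → 0 H
  atom 7: C, bond orders sum to 3 (valence 4) → 1 H
  atom 8: C, bond orders sum to 4 (valence 4) → 0 H
  atom 9: Cl (halogen, monovalent) → 0 H
  atom 10: C, bond orders sum to 4 (valence 4) → 0 H
  atom 11: I (halogen, monovalent) → 0 H
  atom 12: C, bond orders sum to 4 (valence 4) → 0 H
  atom 13: N, bond orders sum to 1 (valence 3) → 2 H
  atom 14: C, bond orders sum to 4 (valence 4) → 0 H
  atom 15: C, bond orders sum to 2 (valence 4) → 2 H
  atom 16: C, bond orders sum to 1 (valence 4) → 3 H
  atom 17: C, bond orders sum to 4 (valence 4) → 0 H
  atom 18: C, bond orders sum to 3 (valence 4) → 1 H
  atom 19: C, bond orders sum to 4 (valence 4) → 0 H
  atom 20: N, bond orders sum to 1 (valence 3) → 2 H
  atom 21: O, bond orders sum to 2 (valence 2) → 0 H
Total hydrogens: 14.

14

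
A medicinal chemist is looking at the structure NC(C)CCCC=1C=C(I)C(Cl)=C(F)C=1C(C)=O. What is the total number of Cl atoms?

Scan the SMILES for Cl atoms (remember two-letter symbols like Cl and Br are single atoms).
Chlorine count: 1.

1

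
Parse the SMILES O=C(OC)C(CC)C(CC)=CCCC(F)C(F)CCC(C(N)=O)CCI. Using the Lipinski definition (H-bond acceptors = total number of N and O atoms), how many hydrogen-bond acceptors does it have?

N atoms: 1; O atoms: 3.
Lipinski HBA = 1 + 3 = 4.

4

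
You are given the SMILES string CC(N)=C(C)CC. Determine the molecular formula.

Walk through each heavy atom and fill implicit hydrogens from standard valence (C 4, N 3, O 2, S 2, halogen 1):
  atom 1: C, bond orders sum to 1 (valence 4) → 3 H
  atom 2: C, bond orders sum to 4 (valence 4) → 0 H
  atom 3: N, bond orders sum to 1 (valence 3) → 2 H
  atom 4: C, bond orders sum to 4 (valence 4) → 0 H
  atom 5: C, bond orders sum to 1 (valence 4) → 3 H
  atom 6: C, bond orders sum to 2 (valence 4) → 2 H
  atom 7: C, bond orders sum to 1 (valence 4) → 3 H
Totals → C:6, H:13, N:1.

C6H13N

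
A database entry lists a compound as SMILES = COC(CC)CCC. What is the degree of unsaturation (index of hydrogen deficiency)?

0

Molecular formula: C7H16O.
DoU = (2C + 2 + N − H − X) / 2, where X is the halogen count and O/S are ignored.
    = (2·7 + 2 + 0 − 16 − 0) / 2 = 0 / 2 = 0.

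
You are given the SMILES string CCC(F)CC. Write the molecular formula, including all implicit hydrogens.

C5H11F

Walk through each heavy atom and fill implicit hydrogens from standard valence (C 4, N 3, O 2, S 2, halogen 1):
  atom 1: C, bond orders sum to 1 (valence 4) → 3 H
  atom 2: C, bond orders sum to 2 (valence 4) → 2 H
  atom 3: C, bond orders sum to 3 (valence 4) → 1 H
  atom 4: F (halogen, monovalent) → 0 H
  atom 5: C, bond orders sum to 2 (valence 4) → 2 H
  atom 6: C, bond orders sum to 1 (valence 4) → 3 H
Totals → C:5, H:11, F:1.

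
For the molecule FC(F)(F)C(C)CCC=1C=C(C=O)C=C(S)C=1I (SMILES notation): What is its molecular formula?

Walk through each heavy atom and fill implicit hydrogens from standard valence (C 4, N 3, O 2, S 2, halogen 1):
  atom 1: F (halogen, monovalent) → 0 H
  atom 2: C, bond orders sum to 4 (valence 4) → 0 H
  atom 3: F (halogen, monovalent) → 0 H
  atom 4: F (halogen, monovalent) → 0 H
  atom 5: C, bond orders sum to 3 (valence 4) → 1 H
  atom 6: C, bond orders sum to 1 (valence 4) → 3 H
  atom 7: C, bond orders sum to 2 (valence 4) → 2 H
  atom 8: C, bond orders sum to 2 (valence 4) → 2 H
  atom 9: C, bond orders sum to 4 (valence 4) → 0 H
  atom 10: C, bond orders sum to 3 (valence 4) → 1 H
  atom 11: C, bond orders sum to 4 (valence 4) → 0 H
  atom 12: C, bond orders sum to 3 (valence 4) → 1 H
  atom 13: O, bond orders sum to 2 (valence 2) → 0 H
  atom 14: C, bond orders sum to 3 (valence 4) → 1 H
  atom 15: C, bond orders sum to 4 (valence 4) → 0 H
  atom 16: S, bond orders sum to 1 (valence 2) → 1 H
  atom 17: C, bond orders sum to 4 (valence 4) → 0 H
  atom 18: I (halogen, monovalent) → 0 H
Totals → C:12, H:12, F:3, I:1, O:1, S:1.

C12H12F3IOS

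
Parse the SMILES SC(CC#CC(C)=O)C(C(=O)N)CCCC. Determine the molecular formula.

C12H19NO2S

Walk through each heavy atom and fill implicit hydrogens from standard valence (C 4, N 3, O 2, S 2, halogen 1):
  atom 1: S, bond orders sum to 1 (valence 2) → 1 H
  atom 2: C, bond orders sum to 3 (valence 4) → 1 H
  atom 3: C, bond orders sum to 2 (valence 4) → 2 H
  atom 4: C, bond orders sum to 4 (valence 4) → 0 H
  atom 5: C, bond orders sum to 4 (valence 4) → 0 H
  atom 6: C, bond orders sum to 4 (valence 4) → 0 H
  atom 7: C, bond orders sum to 1 (valence 4) → 3 H
  atom 8: O, bond orders sum to 2 (valence 2) → 0 H
  atom 9: C, bond orders sum to 3 (valence 4) → 1 H
  atom 10: C, bond orders sum to 4 (valence 4) → 0 H
  atom 11: O, bond orders sum to 2 (valence 2) → 0 H
  atom 12: N, bond orders sum to 1 (valence 3) → 2 H
  atom 13: C, bond orders sum to 2 (valence 4) → 2 H
  atom 14: C, bond orders sum to 2 (valence 4) → 2 H
  atom 15: C, bond orders sum to 2 (valence 4) → 2 H
  atom 16: C, bond orders sum to 1 (valence 4) → 3 H
Totals → C:12, H:19, N:1, O:2, S:1.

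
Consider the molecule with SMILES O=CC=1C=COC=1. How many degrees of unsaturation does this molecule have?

Molecular formula: C5H4O2.
DoU = (2C + 2 + N − H − X) / 2, where X is the halogen count and O/S are ignored.
    = (2·5 + 2 + 0 − 4 − 0) / 2 = 8 / 2 = 4.

4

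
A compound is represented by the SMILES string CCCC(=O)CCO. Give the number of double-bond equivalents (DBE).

Degree of unsaturation = (number of rings) + (number of π bonds).
Ring closures in the SMILES: 0.
π bonds: 1 double bond (each 1 DoU) → 1 DoU from unsaturation.
Total DoU = 0 + 1 = 1.

1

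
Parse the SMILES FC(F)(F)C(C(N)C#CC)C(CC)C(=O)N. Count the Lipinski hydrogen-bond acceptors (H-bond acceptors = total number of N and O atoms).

N atoms: 2; O atoms: 1.
Lipinski HBA = 2 + 1 = 3.

3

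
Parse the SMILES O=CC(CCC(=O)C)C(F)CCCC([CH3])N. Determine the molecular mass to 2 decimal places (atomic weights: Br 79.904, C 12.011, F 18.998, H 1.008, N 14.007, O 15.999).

First, the molecular formula is C12H22FNO2 (counting implicit H from valence).
  C: 12 × 12.011 = 144.132
  F: 1 × 18.998 = 18.998
  H: 22 × 1.008 = 22.176
  N: 1 × 14.007 = 14.007
  O: 2 × 15.999 = 31.998
Sum: 12×12.011 + 1×18.998 + 22×1.008 + 1×14.007 + 2×15.999 = 231.311 → 231.31 g/mol.

231.31 g/mol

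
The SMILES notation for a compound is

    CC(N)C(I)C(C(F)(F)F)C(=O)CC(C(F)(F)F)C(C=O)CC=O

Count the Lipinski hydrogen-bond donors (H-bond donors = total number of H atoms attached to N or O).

Donors: find every N or O and count the H atoms it carries.
  atom 3 (N): bond orders sum to 1 → 2 H
  atom 12 (O): bond orders sum to 2 → 0 H
  atom 21 (O): bond orders sum to 2 → 0 H
  atom 24 (O): bond orders sum to 2 → 0 H
Lipinski HBD = 2.

2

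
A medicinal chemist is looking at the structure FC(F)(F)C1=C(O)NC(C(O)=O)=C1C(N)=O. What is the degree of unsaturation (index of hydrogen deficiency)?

5

Molecular formula: C7H5F3N2O4.
DoU = (2C + 2 + N − H − X) / 2, where X is the halogen count and O/S are ignored.
    = (2·7 + 2 + 2 − 5 − 3) / 2 = 10 / 2 = 5.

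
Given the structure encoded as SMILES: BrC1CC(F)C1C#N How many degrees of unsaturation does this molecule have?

Degree of unsaturation = (number of rings) + (number of π bonds).
Ring closures in the SMILES: 1.
π bonds: 1 triple bond (each 2 DoU) → 2 DoU from unsaturation.
Total DoU = 1 + 2 = 3.

3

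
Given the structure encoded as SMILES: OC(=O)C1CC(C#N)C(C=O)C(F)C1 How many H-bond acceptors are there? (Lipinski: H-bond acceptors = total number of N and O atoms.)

4

N atoms: 1; O atoms: 3.
Lipinski HBA = 1 + 3 = 4.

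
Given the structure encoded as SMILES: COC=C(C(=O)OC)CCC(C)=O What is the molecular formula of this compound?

C9H14O4

Walk through each heavy atom and fill implicit hydrogens from standard valence (C 4, N 3, O 2, S 2, halogen 1):
  atom 1: C, bond orders sum to 1 (valence 4) → 3 H
  atom 2: O, bond orders sum to 2 (valence 2) → 0 H
  atom 3: C, bond orders sum to 3 (valence 4) → 1 H
  atom 4: C, bond orders sum to 4 (valence 4) → 0 H
  atom 5: C, bond orders sum to 4 (valence 4) → 0 H
  atom 6: O, bond orders sum to 2 (valence 2) → 0 H
  atom 7: O, bond orders sum to 2 (valence 2) → 0 H
  atom 8: C, bond orders sum to 1 (valence 4) → 3 H
  atom 9: C, bond orders sum to 2 (valence 4) → 2 H
  atom 10: C, bond orders sum to 2 (valence 4) → 2 H
  atom 11: C, bond orders sum to 4 (valence 4) → 0 H
  atom 12: C, bond orders sum to 1 (valence 4) → 3 H
  atom 13: O, bond orders sum to 2 (valence 2) → 0 H
Totals → C:9, H:14, O:4.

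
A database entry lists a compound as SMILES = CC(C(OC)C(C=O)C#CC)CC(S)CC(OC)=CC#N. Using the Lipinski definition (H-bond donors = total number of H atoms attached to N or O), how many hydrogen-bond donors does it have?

0

Donors: find every N or O and count the H atoms it carries.
  atom 4 (O): bond orders sum to 2 → 0 H
  atom 8 (O): bond orders sum to 2 → 0 H
  atom 17 (O): bond orders sum to 2 → 0 H
  atom 21 (N): bond orders sum to 3 → 0 H
Lipinski HBD = 0.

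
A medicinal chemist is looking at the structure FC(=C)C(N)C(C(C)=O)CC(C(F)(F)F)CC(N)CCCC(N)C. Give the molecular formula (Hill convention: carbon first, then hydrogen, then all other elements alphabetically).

C16H29F4N3O

Walk through each heavy atom and fill implicit hydrogens from standard valence (C 4, N 3, O 2, S 2, halogen 1):
  atom 1: F (halogen, monovalent) → 0 H
  atom 2: C, bond orders sum to 4 (valence 4) → 0 H
  atom 3: C, bond orders sum to 2 (valence 4) → 2 H
  atom 4: C, bond orders sum to 3 (valence 4) → 1 H
  atom 5: N, bond orders sum to 1 (valence 3) → 2 H
  atom 6: C, bond orders sum to 3 (valence 4) → 1 H
  atom 7: C, bond orders sum to 4 (valence 4) → 0 H
  atom 8: C, bond orders sum to 1 (valence 4) → 3 H
  atom 9: O, bond orders sum to 2 (valence 2) → 0 H
  atom 10: C, bond orders sum to 2 (valence 4) → 2 H
  atom 11: C, bond orders sum to 3 (valence 4) → 1 H
  atom 12: C, bond orders sum to 4 (valence 4) → 0 H
  atom 13: F (halogen, monovalent) → 0 H
  atom 14: F (halogen, monovalent) → 0 H
  atom 15: F (halogen, monovalent) → 0 H
  atom 16: C, bond orders sum to 2 (valence 4) → 2 H
  atom 17: C, bond orders sum to 3 (valence 4) → 1 H
  atom 18: N, bond orders sum to 1 (valence 3) → 2 H
  atom 19: C, bond orders sum to 2 (valence 4) → 2 H
  atom 20: C, bond orders sum to 2 (valence 4) → 2 H
  atom 21: C, bond orders sum to 2 (valence 4) → 2 H
  atom 22: C, bond orders sum to 3 (valence 4) → 1 H
  atom 23: N, bond orders sum to 1 (valence 3) → 2 H
  atom 24: C, bond orders sum to 1 (valence 4) → 3 H
Totals → C:16, H:29, F:4, N:3, O:1.
In Hill order: C16H29F4N3O.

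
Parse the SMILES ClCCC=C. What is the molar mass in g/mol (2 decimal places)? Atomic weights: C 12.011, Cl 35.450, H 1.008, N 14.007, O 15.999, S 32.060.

First, the molecular formula is C4H7Cl (counting implicit H from valence).
  C: 4 × 12.011 = 48.044
  Cl: 1 × 35.450 = 35.450
  H: 7 × 1.008 = 7.056
Sum: 4×12.011 + 1×35.450 + 7×1.008 = 90.550 → 90.55 g/mol.

90.55 g/mol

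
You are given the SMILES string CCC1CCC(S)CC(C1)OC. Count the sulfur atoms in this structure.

1

Scan the SMILES for S atoms (remember two-letter symbols like Cl and Br are single atoms).
Sulfur count: 1.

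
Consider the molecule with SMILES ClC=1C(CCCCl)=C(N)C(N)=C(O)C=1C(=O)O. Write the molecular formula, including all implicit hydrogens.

Walk through each heavy atom and fill implicit hydrogens from standard valence (C 4, N 3, O 2, S 2, halogen 1):
  atom 1: Cl (halogen, monovalent) → 0 H
  atom 2: C, bond orders sum to 4 (valence 4) → 0 H
  atom 3: C, bond orders sum to 4 (valence 4) → 0 H
  atom 4: C, bond orders sum to 2 (valence 4) → 2 H
  atom 5: C, bond orders sum to 2 (valence 4) → 2 H
  atom 6: C, bond orders sum to 2 (valence 4) → 2 H
  atom 7: Cl (halogen, monovalent) → 0 H
  atom 8: C, bond orders sum to 4 (valence 4) → 0 H
  atom 9: N, bond orders sum to 1 (valence 3) → 2 H
  atom 10: C, bond orders sum to 4 (valence 4) → 0 H
  atom 11: N, bond orders sum to 1 (valence 3) → 2 H
  atom 12: C, bond orders sum to 4 (valence 4) → 0 H
  atom 13: O, bond orders sum to 1 (valence 2) → 1 H
  atom 14: C, bond orders sum to 4 (valence 4) → 0 H
  atom 15: C, bond orders sum to 4 (valence 4) → 0 H
  atom 16: O, bond orders sum to 2 (valence 2) → 0 H
  atom 17: O, bond orders sum to 1 (valence 2) → 1 H
Totals → C:10, H:12, Cl:2, N:2, O:3.

C10H12Cl2N2O3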